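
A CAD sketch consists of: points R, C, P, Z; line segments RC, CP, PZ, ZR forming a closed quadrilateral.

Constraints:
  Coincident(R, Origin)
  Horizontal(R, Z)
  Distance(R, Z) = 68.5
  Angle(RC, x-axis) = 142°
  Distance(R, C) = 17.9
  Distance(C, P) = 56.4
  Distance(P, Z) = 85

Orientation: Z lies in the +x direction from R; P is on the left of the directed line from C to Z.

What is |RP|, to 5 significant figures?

62.736

R is at the origin; RZ is horizontal with |RZ| = 68.5 and Z in +x, so Z = (68.5, 0). RC runs at 142.0° with |RC| = 17.9, so C = (-14.105, 11.020). P is determined by |CP| = 56.4 and |PZ| = 85.0 together: it lies at the intersection of circle(C, 56.4) and circle(Z, 85.0). With |CZ| = 83.337, the foot of the radical line on CZ is 17.406 from C and the perpendicular offset is √(56.4² − 17.406²) = 53.647. Taking the left-of-CZ solution: P = (10.241, 61.895).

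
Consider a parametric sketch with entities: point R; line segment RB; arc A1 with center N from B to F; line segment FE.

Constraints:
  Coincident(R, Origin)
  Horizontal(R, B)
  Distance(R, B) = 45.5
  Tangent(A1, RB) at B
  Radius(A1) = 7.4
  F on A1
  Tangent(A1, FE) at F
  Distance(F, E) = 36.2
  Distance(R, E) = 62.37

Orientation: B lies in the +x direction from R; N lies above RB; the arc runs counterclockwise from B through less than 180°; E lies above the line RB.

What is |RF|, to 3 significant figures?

53.5

R is at the origin; R and B share the same y with |RB| = 45.5 and B on the +x side, so B = (45.5, 0.00). A1 meets RB tangentially, so NB is at right angles to RB, so N = B + (0, 7.4) = (45.5, 7.40). Since NF ⟂ FE (tangency), |NE| = √(7.4² + 36.2²) = 36.9 regardless of where F sits on A1. So E lies on both circle(R, 62.37) and circle(N, 36.9); the above-RB intersection is E = (43.9, 44.3). F is the foot of the tangent from E: F = (52.7, 9.20).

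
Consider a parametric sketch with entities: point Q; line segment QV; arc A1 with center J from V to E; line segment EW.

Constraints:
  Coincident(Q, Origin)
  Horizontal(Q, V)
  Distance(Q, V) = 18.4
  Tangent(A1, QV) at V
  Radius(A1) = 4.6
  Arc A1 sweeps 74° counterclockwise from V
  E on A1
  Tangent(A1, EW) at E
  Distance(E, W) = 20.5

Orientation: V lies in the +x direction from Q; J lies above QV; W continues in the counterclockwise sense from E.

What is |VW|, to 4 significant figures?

25.14

Q is at the origin; Q and V share the same y with |QV| = 18.4 and V on the +x side, so V = (18.40, 0.000). The tangent condition forces JV to be normal to QV, so J = V + (0, 4.6) = (18.40, 4.600). On A1, V sits at bearing -90° from J; a 74° counterclockwise sweep puts E at bearing -16°, so E = J + 4.6·(cos -16°, sin -16°) = (22.82, 3.332). Since A1 is tangent to EW there, JE ⟂ EW, so EW runs along (−sin -16°, cos -16°); with |EW| = 20.5, W = (28.47, 23.04). Then |VW| = |W − V| = 25.14.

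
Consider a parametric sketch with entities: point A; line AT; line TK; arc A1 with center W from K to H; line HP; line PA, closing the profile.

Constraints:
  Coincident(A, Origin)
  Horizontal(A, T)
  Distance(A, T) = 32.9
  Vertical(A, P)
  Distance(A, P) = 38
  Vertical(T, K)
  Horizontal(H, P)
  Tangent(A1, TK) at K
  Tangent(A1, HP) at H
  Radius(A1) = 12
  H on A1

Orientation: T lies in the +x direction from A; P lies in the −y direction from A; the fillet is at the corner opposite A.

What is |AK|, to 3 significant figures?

41.9

The virtual corner opposite A is at (32.9, -38.0). Since A1 is tangent to TK there, WK ⟂ TK and since A1 is tangent to HP there, WH ⟂ HP, with radius 12.0, so the center W sits 12.0 in from both sides at W = (20.9, -26.0). That places the tangent points at K = (32.9, -26.0) on TK and H = (20.9, -38.0) on HP. Then |AK| = |K − A| = 41.9.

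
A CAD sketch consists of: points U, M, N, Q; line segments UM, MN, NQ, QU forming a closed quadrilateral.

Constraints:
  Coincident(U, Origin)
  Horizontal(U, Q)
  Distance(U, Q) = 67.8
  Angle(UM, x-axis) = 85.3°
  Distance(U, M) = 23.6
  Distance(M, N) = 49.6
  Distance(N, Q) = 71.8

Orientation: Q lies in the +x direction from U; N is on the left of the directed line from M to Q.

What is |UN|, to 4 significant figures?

70.51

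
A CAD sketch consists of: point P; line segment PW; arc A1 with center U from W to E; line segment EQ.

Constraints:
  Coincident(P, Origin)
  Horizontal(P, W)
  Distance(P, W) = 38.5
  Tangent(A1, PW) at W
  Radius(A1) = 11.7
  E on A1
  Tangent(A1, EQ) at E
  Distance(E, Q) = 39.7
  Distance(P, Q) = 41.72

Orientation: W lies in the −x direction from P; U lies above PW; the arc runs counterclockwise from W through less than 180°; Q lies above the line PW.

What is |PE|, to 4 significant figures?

28.90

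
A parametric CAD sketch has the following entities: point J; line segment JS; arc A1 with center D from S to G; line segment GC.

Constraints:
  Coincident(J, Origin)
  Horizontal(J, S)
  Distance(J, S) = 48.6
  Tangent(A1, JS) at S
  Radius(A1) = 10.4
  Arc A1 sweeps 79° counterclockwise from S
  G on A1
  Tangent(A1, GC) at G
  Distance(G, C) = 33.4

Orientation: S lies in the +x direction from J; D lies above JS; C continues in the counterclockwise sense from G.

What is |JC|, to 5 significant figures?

77.112

On A1, S sits at bearing -90° from D; a 79° counterclockwise sweep puts G at bearing -11°, so G = D + 10.4·(cos -11°, sin -11°) = (58.809, 8.4156). The tangent condition forces DG to be normal to GC, so GC runs along (−sin -11°, cos -11°); with |GC| = 33.4, C = (65.182, 41.202). Then |JC| = |C − J| = 77.112.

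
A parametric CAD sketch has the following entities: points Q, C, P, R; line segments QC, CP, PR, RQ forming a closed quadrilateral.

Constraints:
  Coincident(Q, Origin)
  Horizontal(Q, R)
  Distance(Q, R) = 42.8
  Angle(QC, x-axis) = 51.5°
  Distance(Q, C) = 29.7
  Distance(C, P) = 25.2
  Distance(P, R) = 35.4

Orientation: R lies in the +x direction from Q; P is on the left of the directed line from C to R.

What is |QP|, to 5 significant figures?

53.821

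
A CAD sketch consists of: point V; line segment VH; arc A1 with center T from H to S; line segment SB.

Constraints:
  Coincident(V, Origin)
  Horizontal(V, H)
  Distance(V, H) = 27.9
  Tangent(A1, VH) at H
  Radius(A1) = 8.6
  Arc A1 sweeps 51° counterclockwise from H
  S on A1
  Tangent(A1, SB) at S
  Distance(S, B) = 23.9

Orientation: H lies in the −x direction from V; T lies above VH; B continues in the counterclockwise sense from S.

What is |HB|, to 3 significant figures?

30.7

V is at the origin; V and H share the same y with |VH| = 27.9 and H on the −x side, so H = (-27.9, 0.00). Since A1 is tangent to VH there, TH ⟂ VH, so T = H + (0, 8.6) = (-27.9, 8.60). On A1, H sits at bearing -90° from T; a 51° counterclockwise sweep puts S at bearing -39°, so S = T + 8.6·(cos -39°, sin -39°) = (-21.2, 3.19). A1 meets SB tangentially, so TS is at right angles to SB, so SB runs along (−sin -39°, cos -39°); with |SB| = 23.9, B = (-6.18, 21.8). Then |HB| = |B − H| = 30.7.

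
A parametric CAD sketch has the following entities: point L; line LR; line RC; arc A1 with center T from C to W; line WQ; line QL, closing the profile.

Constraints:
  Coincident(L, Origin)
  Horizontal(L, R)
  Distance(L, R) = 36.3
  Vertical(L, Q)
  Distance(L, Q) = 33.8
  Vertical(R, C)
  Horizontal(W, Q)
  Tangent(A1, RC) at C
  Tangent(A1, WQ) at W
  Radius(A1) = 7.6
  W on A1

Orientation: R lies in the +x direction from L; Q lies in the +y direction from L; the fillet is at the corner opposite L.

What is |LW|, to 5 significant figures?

44.341

L is at the origin; L and R share the same y with |LR| = 36.3 and R on the +x side, so R = (36.300, 0.0000). L and Q share the same x with |LQ| = 33.8 and Q on the +y side, so Q = (0.0000, 33.800). The virtual corner opposite L is at (36.300, 33.800). The tangent condition forces TC to be normal to RC and since A1 is tangent to WQ there, TW ⟂ WQ, with radius 7.6, so the center T sits 7.6 in from both sides at T = (28.700, 26.200). That places the tangent points at C = (36.300, 26.200) on RC and W = (28.700, 33.800) on WQ. Then |LW| = |W − L| = 44.341.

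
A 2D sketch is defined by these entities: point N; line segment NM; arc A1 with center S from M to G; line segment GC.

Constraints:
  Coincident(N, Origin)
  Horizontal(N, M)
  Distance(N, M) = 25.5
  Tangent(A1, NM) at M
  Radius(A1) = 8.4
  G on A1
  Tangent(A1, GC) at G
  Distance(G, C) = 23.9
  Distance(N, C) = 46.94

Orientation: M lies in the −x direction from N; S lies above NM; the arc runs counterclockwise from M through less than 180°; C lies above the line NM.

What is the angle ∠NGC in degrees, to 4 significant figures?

165.1°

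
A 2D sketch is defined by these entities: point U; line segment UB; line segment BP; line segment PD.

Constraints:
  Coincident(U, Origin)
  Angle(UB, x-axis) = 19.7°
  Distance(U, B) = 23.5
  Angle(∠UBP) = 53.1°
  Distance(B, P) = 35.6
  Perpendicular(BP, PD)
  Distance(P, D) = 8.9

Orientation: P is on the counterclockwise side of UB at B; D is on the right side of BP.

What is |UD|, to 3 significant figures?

35.1

U is at the origin; UB runs at 19.7° with length 23.5, so B = 23.5·(cos 19.7°, sin 19.7°) = (22.1, 7.92). ∠UBP = 53.1°, so BP runs at 19.7° + (180° − 53.1°) = 147° from the x-axis; with |BP| = 35.6, P = B + 35.6·(cos 147°, sin 147°) = (-7.60, 27.5). BP is perpendicular to PD; with |PD| = 8.9 on the right of BP, D = P + 8.9·(0.550, 0.835) = (-2.70, 34.9). Then |UD| = |D − U| = 35.1.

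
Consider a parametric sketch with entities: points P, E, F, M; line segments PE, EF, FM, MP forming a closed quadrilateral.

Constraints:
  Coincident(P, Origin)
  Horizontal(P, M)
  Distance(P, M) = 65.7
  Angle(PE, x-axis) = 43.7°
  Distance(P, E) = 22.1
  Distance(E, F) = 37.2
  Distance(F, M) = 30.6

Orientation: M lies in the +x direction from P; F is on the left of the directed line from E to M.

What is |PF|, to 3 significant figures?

58.0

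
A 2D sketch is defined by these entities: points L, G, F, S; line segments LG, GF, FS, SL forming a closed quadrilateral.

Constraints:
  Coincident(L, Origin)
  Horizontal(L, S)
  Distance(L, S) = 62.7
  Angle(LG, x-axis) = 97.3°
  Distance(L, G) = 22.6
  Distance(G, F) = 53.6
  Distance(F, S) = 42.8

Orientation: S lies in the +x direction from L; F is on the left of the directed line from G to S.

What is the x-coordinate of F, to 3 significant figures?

47.7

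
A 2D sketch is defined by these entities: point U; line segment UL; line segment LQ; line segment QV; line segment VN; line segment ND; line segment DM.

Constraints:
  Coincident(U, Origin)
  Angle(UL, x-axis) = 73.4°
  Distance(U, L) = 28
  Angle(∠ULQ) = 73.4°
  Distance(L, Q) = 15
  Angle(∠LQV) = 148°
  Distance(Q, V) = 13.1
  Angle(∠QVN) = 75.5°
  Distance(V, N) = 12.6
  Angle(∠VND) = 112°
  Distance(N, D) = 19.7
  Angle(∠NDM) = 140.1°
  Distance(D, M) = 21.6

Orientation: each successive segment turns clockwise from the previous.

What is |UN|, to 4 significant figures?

14.36

U is at the origin; UL runs at 73.4° with length 28.0, so L = (7.999, 26.83). ∠ULQ = 73.4° gives LQ at -33.20° from the x-axis; with |LQ| = 15.0, Q = (20.55, 18.62). ∠LQV = 148.0° gives QV at -65.20° from the x-axis; with |QV| = 13.1, V = (26.05, 6.728). ∠QVN = 75.5° gives VN at -169.7° from the x-axis; with |VN| = 12.6, N = (13.65, 4.475). Then |UN| = |N − U| = 14.36.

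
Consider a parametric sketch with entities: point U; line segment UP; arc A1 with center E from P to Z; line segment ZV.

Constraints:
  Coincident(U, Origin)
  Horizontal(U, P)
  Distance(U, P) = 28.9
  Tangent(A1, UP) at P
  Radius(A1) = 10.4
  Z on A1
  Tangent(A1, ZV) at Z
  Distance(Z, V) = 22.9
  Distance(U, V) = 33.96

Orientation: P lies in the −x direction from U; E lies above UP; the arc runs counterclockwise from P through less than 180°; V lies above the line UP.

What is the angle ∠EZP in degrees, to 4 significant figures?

50.62°

U is at the origin; UP is horizontal with |UP| = 28.9 and P on the −x side, so P = (-28.90, 0.000). The tangent condition forces EP to be normal to UP, so E = P + (0, 10.4) = (-28.90, 10.40). Since EZ ⟂ ZV (tangency), |EV| = √(10.4² + 22.9²) = 25.15 regardless of where Z sits on A1. So V lies on both circle(U, 33.96) and circle(E, 25.15); the above-UP intersection is V = (-14.23, 30.83). Z is the foot of the tangent from V: Z = (-18.70, 8.372).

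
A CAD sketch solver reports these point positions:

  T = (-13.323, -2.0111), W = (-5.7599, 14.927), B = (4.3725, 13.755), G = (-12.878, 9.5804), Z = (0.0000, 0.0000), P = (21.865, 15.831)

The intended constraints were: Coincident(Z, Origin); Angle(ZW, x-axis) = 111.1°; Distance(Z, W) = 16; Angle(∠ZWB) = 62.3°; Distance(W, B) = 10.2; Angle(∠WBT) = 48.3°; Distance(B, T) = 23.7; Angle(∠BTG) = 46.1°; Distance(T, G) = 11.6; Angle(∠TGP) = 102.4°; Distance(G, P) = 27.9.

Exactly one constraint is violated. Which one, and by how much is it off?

Distance(G, P) = 27.9 — off by 7.40.

Z = (0.00, 0.00) ✓; ZW at 111.1° ✓; |ZW| = 16.00 ✓; ∠ZWB = 62.30° ✓; |WB| = 10.20 ✓; ∠WBT = 48.30° ✓; |BT| = 23.70 ✓; ∠BTG = 46.10° ✓; |TG| = 11.60 ✓; ∠TGP = 102.4° ✓; |GP| = 35.30 ✗.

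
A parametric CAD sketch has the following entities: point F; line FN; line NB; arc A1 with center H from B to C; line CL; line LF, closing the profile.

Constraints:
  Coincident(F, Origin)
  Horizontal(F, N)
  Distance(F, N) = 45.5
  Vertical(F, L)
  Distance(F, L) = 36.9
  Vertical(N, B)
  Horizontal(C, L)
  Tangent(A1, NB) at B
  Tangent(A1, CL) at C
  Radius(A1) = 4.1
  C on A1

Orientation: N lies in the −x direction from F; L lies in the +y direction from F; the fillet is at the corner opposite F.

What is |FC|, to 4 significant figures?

55.46

F is at the origin; FN is horizontal with |FN| = 45.5 and N on the −x side, so N = (-45.50, 0.000). FL is vertical with |FL| = 36.9 and L on the +y side, so L = (0.000, 36.90). The virtual corner opposite F is at (-45.50, 36.90). A1 meets NB tangentially, so HB is at right angles to NB and since A1 is tangent to CL there, HC ⟂ CL, with radius 4.1, so the center H sits 4.1 in from both sides at H = (-41.40, 32.80). That places the tangent points at B = (-45.50, 32.80) on NB and C = (-41.40, 36.90) on CL. Then |FC| = |C − F| = 55.46.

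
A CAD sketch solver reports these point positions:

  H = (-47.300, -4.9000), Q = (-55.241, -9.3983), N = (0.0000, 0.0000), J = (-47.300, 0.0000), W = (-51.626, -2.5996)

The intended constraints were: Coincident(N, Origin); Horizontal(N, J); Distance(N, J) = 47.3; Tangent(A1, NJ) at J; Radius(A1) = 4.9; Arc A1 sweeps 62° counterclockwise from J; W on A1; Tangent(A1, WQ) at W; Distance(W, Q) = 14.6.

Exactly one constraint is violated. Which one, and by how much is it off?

Distance(W, Q) = 14.6 — off by 6.90.

N = (0.00, 0.00) ✓; N.y = 0.00, J.y = 0.00 ✓; |NJ| = 47.30 ✓; ∠(HJ, JN) = 90.00° ✓; |HJ| = 4.900 ✓; bearing(H→W) − bearing(H→J) = 62.00° ✓; |HW| = 4.900 ✓; ∠(HW, WQ) = 90.00° ✓; |WQ| = 7.700 ✗.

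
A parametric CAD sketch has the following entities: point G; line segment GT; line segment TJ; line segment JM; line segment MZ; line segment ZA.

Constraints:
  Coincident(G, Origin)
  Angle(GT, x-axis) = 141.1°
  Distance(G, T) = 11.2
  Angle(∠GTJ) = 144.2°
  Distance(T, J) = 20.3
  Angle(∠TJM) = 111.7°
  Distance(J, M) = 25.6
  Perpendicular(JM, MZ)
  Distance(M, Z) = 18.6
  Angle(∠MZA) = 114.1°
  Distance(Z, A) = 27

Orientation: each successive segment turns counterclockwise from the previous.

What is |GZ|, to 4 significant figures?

32.35

G is at the origin; GT runs at 141.1° with length 11.2, so T = (-8.716, 7.033). ∠GTJ = 144.2° gives TJ at 176.9° from the x-axis; with |TJ| = 20.3, J = (-28.99, 8.131). ∠TJM = 111.7° gives JM at -114.8° from the x-axis; with |JM| = 25.6, M = (-39.72, -15.11). JM is perpendicular to MZ, so MZ runs at -24.80°; with |MZ| = 18.6, Z = (-22.84, -22.91). Then |GZ| = |Z − G| = 32.35.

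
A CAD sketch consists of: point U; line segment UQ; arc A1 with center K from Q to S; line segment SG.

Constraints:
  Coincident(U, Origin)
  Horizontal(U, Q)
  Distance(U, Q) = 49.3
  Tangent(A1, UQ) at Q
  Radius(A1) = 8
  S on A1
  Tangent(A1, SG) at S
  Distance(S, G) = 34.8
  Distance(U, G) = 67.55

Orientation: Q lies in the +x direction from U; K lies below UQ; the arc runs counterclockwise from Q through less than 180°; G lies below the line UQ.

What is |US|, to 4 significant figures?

42.88

U is at the origin; U and Q share the same y with |UQ| = 49.3 and Q on the +x side, so Q = (49.30, 0.000). The tangent condition forces KQ to be normal to UQ, so K = Q + (0, -8) = (49.30, -8.000). Since KS ⟂ SG (tangency), |KG| = √(8.0² + 34.8²) = 35.71 regardless of where S sits on A1. So G lies on both circle(U, 67.55) and circle(K, 35.71); the below-UQ intersection is G = (51.56, -43.64). S is the foot of the tangent from G: S = (41.63, -10.28).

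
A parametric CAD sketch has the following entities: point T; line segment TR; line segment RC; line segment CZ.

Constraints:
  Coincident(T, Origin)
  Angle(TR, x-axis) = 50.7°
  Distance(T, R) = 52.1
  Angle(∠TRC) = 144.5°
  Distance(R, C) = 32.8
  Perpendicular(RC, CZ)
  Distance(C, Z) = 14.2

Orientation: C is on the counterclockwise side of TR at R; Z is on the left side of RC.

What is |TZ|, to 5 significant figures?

76.910

T is at the origin; TR runs at 50.7° with length 52.1, so R = 52.1·(cos 50.7°, sin 50.7°) = (32.999, 40.317). ∠TRC = 144.5°, so RC runs at 50.7° + (180° − 144.5°) = 86.200° from the x-axis; with |RC| = 32.8, C = R + 32.8·(cos 86.200°, sin 86.200°) = (35.173, 73.045). The perpendicularity gives CZ at right angles to RC; with |CZ| = 14.2 on the left of RC, Z = C + 14.2·(-0.99780, 0.066274) = (21.004, 73.986). Then |TZ| = |Z − T| = 76.910.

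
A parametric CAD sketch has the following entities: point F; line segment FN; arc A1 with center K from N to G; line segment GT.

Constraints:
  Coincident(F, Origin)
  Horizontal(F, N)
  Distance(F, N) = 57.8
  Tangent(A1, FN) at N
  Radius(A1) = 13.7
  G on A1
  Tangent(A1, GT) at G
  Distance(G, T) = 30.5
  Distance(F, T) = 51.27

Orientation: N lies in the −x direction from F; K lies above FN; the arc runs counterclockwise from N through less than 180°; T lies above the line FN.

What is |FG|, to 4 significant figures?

45.81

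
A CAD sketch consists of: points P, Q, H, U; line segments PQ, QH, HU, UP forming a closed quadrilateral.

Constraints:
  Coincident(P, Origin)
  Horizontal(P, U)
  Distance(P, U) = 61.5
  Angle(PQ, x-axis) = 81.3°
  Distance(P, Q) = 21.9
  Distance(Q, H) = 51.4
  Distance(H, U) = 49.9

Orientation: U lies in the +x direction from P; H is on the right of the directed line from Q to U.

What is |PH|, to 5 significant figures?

33.448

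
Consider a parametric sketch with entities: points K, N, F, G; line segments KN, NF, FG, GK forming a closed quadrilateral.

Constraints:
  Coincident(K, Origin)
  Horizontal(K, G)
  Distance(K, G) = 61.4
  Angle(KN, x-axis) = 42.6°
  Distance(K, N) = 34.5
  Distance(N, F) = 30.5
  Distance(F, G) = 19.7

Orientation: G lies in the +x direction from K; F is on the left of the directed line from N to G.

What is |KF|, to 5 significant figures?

58.655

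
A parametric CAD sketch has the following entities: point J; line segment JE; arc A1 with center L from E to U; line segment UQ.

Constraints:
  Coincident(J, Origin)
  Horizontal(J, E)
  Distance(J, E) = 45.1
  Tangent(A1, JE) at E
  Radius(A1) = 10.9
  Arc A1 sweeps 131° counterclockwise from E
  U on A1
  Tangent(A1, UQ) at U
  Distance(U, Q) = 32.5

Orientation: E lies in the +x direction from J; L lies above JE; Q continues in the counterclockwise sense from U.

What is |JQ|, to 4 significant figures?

53.27

On A1, E sits at bearing -90° from L; a 131° counterclockwise sweep puts U at bearing 41°, so U = L + 10.9·(cos 41°, sin 41°) = (53.33, 18.05). Since A1 is tangent to UQ there, LU ⟂ UQ, so UQ runs along (−sin 41°, cos 41°); with |UQ| = 32.5, Q = (32.00, 42.58). Then |JQ| = |Q − J| = 53.27.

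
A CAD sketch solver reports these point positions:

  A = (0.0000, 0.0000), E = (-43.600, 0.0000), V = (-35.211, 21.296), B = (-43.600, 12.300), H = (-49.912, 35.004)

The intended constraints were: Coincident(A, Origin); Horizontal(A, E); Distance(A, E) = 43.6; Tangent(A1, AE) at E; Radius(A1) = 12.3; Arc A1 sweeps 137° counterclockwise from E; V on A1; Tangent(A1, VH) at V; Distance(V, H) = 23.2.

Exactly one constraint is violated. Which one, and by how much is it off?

Distance(V, H) = 23.2 — off by 3.10.

A = (0.00, 0.00) ✓; A.y = 0.00, E.y = 0.00 ✓; |AE| = 43.60 ✓; ∠(BE, EA) = 90.00° ✓; |BE| = 12.30 ✓; bearing(B→V) − bearing(B→E) = 137.0° ✓; |BV| = 12.30 ✓; ∠(BV, VH) = 90.00° ✓; |VH| = 20.10 ✗.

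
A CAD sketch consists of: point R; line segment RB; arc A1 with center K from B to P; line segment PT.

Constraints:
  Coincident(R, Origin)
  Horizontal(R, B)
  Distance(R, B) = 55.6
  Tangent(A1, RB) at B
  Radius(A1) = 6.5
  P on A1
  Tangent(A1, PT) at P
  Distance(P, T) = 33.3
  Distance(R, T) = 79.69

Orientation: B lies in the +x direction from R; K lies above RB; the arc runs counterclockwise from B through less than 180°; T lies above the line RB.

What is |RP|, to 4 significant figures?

62.06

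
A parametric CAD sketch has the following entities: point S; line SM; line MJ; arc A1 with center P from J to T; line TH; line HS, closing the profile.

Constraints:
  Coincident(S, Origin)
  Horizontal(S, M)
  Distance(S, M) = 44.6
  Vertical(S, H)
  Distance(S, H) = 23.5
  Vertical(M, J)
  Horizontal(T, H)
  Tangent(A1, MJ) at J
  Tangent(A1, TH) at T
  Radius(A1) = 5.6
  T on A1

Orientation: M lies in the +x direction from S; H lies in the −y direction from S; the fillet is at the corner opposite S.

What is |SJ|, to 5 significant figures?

48.058

The virtual corner opposite S is at (44.600, -23.500). The tangent condition forces PJ to be normal to MJ and the tangent condition forces PT to be normal to TH, with radius 5.6, so the center P sits 5.6 in from both sides at P = (39.000, -17.900). That places the tangent points at J = (44.600, -17.900) on MJ and T = (39.000, -23.500) on TH. Then |SJ| = |J − S| = 48.058.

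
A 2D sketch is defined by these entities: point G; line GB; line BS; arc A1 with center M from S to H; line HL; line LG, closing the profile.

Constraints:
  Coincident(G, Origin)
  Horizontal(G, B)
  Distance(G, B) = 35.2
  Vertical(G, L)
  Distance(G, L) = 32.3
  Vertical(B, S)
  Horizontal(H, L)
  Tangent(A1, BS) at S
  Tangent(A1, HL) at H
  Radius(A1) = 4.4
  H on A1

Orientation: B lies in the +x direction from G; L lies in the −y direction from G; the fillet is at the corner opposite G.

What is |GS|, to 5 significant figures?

44.916

G is at the origin; GB is horizontal with |GB| = 35.2 and B on the +x side, so B = (35.200, 0.0000). G and L share the same x with |GL| = 32.3 and L on the −y side, so L = (0.0000, -32.300). The virtual corner opposite G is at (35.200, -32.300). Since A1 is tangent to BS there, MS ⟂ BS and A1 meets HL tangentially, so MH is at right angles to HL, with radius 4.4, so the center M sits 4.4 in from both sides at M = (30.800, -27.900). That places the tangent points at S = (35.200, -27.900) on BS and H = (30.800, -32.300) on HL. Then |GS| = |S − G| = 44.916.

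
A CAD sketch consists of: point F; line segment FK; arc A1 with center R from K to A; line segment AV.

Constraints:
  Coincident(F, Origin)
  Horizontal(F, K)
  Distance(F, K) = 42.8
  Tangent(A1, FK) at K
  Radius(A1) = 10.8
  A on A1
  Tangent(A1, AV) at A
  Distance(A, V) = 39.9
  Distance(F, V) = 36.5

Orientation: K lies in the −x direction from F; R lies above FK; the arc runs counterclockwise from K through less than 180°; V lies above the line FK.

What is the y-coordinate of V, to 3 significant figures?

35.2

F is at the origin; F and K share the same y with |FK| = 42.8 and K on the −x side, so K = (-42.8, 0.00). The tangent condition forces RK to be normal to FK, so R = K + (0, 10.8) = (-42.8, 10.8). Since RA ⟂ AV (tangency), |RV| = √(10.8² + 39.9²) = 41.3 regardless of where A sits on A1. So V lies on both circle(F, 36.5) and circle(R, 41.3); the above-FK intersection is V = (-9.47, 35.2). A is the foot of the tangent from V: A = (-34.4, 4.06).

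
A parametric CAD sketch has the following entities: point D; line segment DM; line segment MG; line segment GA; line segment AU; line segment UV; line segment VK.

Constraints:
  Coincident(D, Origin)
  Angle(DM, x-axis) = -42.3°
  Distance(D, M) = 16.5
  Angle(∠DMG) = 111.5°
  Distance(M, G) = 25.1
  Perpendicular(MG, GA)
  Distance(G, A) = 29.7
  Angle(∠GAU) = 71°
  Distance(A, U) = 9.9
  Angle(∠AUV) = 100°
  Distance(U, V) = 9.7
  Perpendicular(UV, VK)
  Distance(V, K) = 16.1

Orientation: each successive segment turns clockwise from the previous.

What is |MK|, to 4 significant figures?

38.42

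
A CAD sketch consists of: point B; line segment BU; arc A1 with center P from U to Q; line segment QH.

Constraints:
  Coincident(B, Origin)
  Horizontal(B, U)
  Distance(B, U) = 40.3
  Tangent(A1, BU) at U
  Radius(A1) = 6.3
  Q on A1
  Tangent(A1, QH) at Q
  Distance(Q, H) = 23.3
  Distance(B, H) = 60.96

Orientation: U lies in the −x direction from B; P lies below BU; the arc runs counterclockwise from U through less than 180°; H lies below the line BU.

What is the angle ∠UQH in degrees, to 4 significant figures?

147.1°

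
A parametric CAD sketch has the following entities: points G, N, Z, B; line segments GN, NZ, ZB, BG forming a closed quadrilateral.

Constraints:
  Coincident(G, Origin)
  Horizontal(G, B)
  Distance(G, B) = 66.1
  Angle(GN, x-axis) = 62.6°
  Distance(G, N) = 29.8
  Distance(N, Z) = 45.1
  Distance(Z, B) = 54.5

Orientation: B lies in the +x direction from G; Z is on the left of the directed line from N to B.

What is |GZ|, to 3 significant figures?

72.8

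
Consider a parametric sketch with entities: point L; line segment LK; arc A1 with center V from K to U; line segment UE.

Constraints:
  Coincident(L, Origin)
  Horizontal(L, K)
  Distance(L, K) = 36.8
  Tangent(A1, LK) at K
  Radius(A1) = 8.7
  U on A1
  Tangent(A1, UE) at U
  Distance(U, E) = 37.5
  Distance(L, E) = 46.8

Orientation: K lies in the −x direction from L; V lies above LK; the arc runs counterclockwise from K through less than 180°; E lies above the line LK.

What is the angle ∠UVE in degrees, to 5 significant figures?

76.938°

Checks: |VU| = 8.700 ✓; ∠(VU, UE) = 90.00° ✓; |UE| = 37.50 ✓; |LE| = 46.80 ✓.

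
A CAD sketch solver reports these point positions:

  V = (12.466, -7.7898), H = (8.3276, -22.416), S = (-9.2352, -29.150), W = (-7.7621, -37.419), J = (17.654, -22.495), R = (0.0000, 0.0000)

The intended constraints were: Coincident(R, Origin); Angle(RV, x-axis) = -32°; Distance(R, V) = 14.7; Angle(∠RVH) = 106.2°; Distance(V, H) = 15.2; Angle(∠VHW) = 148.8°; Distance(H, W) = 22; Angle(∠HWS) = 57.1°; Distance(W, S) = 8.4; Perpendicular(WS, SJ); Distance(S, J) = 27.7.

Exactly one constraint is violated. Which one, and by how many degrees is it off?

Perpendicular(WS, SJ) — off by 3.80°.

R = (0.00, 0.00) ✓; RV at -32.00° ✓; |RV| = 14.70 ✓; ∠RVH = 106.2° ✓; |VH| = 15.20 ✓; ∠VHW = 148.8° ✓; |HW| = 22.00 ✓; ∠HWS = 57.10° ✓; |WS| = 8.399 ✓; ∠(WS, SJ) = 86.20° ✗; |SJ| = 27.70 ✓.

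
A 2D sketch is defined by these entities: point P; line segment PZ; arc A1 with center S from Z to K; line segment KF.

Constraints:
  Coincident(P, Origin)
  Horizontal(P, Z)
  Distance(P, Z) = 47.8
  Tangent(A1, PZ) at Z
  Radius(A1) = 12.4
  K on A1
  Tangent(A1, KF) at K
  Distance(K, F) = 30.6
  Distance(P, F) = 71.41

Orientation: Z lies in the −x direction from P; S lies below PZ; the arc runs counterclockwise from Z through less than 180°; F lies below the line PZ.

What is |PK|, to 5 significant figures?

61.714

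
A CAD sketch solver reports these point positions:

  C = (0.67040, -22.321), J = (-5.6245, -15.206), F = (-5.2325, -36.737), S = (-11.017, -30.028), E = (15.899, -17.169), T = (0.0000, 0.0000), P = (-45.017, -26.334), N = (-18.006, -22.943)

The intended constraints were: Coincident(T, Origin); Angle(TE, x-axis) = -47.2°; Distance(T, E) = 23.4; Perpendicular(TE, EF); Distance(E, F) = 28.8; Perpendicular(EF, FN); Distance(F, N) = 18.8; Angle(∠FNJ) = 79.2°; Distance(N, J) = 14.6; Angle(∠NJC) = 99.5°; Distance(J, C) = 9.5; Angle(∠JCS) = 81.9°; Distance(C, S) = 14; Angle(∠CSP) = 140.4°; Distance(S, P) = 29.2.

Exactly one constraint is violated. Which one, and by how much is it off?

Distance(S, P) = 29.2 — off by 5.00.

T = (0.00, 0.00) ✓; TE at -47.20° ✓; |TE| = 23.40 ✓; ∠(TE, EF) = 90.00° ✓; |EF| = 28.80 ✓; ∠(EF, FN) = 90.00° ✓; |FN| = 18.80 ✓; ∠FNJ = 79.20° ✓; |NJ| = 14.60 ✓; ∠NJC = 99.50° ✓; |JC| = 9.500 ✓; ∠JCS = 81.90° ✓; |CS| = 14.00 ✓; ∠CSP = 140.4° ✓; |SP| = 34.20 ✗.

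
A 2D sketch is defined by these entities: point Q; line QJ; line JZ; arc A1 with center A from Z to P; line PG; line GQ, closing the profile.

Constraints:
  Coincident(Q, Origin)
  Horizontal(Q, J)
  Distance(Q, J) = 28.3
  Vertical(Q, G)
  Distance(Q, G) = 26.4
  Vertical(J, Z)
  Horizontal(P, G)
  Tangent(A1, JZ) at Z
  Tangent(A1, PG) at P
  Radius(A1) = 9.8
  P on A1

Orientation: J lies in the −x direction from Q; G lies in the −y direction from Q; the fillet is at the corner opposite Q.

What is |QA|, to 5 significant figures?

24.856

Q is at the origin; Q and J share the same y with |QJ| = 28.3 and J on the −x side, so J = (-28.300, 0.0000). QG is vertical with |QG| = 26.4 and G on the −y side, so G = (0.0000, -26.400). The virtual corner opposite Q is at (-28.300, -26.400). Tangency of A1 to JZ means the radius AZ is perpendicular to JZ and since A1 is tangent to PG there, AP ⟂ PG, with radius 9.8, so the center A sits 9.8 in from both sides at A = (-18.500, -16.600). Then |QA| = |A − Q| = 24.856.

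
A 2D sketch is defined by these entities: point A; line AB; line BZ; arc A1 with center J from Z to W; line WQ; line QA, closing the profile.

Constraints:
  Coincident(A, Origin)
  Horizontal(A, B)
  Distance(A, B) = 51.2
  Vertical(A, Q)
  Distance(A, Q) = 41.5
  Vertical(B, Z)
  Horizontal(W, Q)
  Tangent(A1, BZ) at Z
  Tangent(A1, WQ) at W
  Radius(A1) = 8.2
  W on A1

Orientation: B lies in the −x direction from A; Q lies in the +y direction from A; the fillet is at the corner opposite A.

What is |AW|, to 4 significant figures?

59.76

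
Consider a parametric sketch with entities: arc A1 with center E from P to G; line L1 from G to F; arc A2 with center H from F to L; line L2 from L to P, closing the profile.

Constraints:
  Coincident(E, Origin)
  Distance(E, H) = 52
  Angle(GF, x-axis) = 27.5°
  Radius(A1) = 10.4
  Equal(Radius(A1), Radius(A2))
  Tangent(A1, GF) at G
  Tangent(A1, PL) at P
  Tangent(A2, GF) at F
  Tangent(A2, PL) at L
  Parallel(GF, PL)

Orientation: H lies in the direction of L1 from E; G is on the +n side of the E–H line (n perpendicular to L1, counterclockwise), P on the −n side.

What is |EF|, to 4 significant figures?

53.03

The slot axis is L1's direction at 27.5°, so u = (cos 27.5°, sin 27.5°) = (0.8870, 0.4617) and n = (−sin 27.5°, cos 27.5°) = (-0.4617, 0.8870). E is at the origin and H lies 52.0 along u from E, so H = 52.0·u = (46.12, 24.01). Tangency of A1 to both parallel lines with radius 10.4 puts G and P at E ± 10.4·n: G = (-4.802, 9.225), P = (4.802, -9.225). Equal radii place F and L the same way about H: F = H + 10.4·n = (41.32, 33.24), L = H − 10.4·n = (50.93, 14.79). Then |EF| = |F − E| = 53.03.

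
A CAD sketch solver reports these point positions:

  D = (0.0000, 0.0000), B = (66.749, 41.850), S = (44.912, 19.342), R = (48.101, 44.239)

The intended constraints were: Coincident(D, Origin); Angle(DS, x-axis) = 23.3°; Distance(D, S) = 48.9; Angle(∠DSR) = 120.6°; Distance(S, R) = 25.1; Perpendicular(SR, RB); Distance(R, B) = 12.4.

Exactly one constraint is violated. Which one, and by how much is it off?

Distance(R, B) = 12.4 — off by 6.40.

D = (0.00, 0.00) ✓; DS at 23.30° ✓; |DS| = 48.90 ✓; ∠DSR = 120.6° ✓; |SR| = 25.10 ✓; ∠(SR, RB) = 90.00° ✓; |RB| = 18.80 ✗.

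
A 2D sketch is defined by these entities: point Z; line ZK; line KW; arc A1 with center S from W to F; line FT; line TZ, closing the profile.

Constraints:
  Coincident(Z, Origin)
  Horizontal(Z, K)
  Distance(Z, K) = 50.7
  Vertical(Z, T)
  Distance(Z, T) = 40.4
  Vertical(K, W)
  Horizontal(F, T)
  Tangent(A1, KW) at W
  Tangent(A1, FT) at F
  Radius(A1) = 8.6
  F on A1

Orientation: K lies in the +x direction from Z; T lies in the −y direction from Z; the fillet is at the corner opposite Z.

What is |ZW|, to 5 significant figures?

59.848

Z is at the origin; ZK is horizontal with |ZK| = 50.7 and K on the +x side, so K = (50.700, 0.0000). ZT is vertical with |ZT| = 40.4 and T on the −y side, so T = (0.0000, -40.400). The virtual corner opposite Z is at (50.700, -40.400). A1 meets KW tangentially, so SW is at right angles to KW and tangency of A1 to FT means the radius SF is perpendicular to FT, with radius 8.6, so the center S sits 8.6 in from both sides at S = (42.100, -31.800). That places the tangent points at W = (50.700, -31.800) on KW and F = (42.100, -40.400) on FT. Then |ZW| = |W − Z| = 59.848.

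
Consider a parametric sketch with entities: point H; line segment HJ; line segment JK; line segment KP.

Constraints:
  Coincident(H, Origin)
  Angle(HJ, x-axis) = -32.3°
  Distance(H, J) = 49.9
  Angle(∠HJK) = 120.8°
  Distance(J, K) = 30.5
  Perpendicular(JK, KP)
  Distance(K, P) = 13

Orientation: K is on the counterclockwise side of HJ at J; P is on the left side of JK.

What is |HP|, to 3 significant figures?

63.5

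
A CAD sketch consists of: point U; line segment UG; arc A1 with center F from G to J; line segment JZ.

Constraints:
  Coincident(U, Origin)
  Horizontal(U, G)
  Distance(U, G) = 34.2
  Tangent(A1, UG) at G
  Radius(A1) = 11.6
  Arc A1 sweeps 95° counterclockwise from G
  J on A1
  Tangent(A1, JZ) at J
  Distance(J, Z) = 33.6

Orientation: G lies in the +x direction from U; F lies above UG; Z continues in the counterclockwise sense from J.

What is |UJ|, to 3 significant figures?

47.5

Since A1 is tangent to UG there, FG ⟂ UG, so F = G + (0, 11.6) = (34.2, 11.6). On A1, G sits at bearing -90° from F; a 95° counterclockwise sweep puts J at bearing 5°, so J = F + 11.6·(cos 5°, sin 5°) = (45.8, 12.6). Then |UJ| = |J − U| = 47.5.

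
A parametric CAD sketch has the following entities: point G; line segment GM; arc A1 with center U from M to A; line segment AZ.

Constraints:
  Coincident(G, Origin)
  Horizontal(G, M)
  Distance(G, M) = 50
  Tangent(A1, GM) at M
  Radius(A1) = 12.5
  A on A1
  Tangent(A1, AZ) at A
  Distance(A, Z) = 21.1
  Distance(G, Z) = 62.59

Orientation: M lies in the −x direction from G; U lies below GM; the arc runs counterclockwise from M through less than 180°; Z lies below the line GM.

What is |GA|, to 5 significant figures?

63.671

G is at the origin; GM is horizontal with |GM| = 50.0 and M on the −x side, so M = (-50.000, 0.0000). The tangent condition forces UM to be normal to GM, so U = M + (0, -12.5) = (-50.000, -12.500). Since UA ⟂ AZ (tangency), |UZ| = √(12.5² + 21.1²) = 24.525 regardless of where A sits on A1. So Z lies on both circle(G, 62.59) and circle(U, 24.525); the below-GM intersection is Z = (-50.468, -37.020). A is the foot of the tangent from Z: A = (-60.874, -18.665).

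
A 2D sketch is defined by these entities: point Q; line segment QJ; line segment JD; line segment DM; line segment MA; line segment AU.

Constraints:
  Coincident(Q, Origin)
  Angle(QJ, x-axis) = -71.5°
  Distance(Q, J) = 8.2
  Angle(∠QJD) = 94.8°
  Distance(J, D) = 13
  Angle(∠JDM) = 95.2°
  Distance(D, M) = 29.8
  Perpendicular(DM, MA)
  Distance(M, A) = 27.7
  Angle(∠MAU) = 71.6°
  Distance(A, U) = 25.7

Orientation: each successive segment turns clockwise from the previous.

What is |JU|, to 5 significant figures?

9.3575

DM is perpendicular to MA, so MA runs at 28.500°; with |MA| = 27.7, A = (0.78600, 26.488). ∠MAU = 71.6° gives AU at -79.900° from the x-axis; with |AU| = 25.7, U = (5.2929, 1.1860). Then |JU| = |U − J| = 9.3575.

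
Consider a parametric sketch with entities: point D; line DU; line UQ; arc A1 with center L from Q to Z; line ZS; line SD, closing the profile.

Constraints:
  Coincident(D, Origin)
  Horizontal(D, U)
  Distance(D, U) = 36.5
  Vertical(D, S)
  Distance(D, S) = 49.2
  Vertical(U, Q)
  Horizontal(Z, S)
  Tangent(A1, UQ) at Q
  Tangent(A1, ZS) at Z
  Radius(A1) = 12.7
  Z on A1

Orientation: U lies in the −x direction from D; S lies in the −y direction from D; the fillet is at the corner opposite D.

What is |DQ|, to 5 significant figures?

51.619

The virtual corner opposite D is at (-36.500, -49.200). Tangency of A1 to UQ means the radius LQ is perpendicular to UQ and the tangent condition forces LZ to be normal to ZS, with radius 12.7, so the center L sits 12.7 in from both sides at L = (-23.800, -36.500). That places the tangent points at Q = (-36.500, -36.500) on UQ and Z = (-23.800, -49.200) on ZS. Then |DQ| = |Q − D| = 51.619.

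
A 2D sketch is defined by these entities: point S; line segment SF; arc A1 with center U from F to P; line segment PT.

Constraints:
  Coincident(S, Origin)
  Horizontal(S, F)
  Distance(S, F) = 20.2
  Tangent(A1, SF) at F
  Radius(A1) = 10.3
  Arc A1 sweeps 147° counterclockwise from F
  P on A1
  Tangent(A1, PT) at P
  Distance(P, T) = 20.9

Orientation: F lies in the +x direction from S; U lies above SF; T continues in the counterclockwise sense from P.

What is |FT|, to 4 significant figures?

32.58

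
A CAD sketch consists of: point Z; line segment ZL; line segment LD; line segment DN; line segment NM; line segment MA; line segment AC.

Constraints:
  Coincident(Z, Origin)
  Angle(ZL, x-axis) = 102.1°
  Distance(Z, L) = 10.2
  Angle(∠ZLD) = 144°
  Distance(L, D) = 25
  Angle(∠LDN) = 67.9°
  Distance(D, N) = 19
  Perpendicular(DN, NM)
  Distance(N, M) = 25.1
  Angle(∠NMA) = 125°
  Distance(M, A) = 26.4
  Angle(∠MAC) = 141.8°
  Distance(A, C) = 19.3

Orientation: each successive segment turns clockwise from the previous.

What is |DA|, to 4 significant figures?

40.33

Z is at the origin; ZL runs at 102.1° with length 10.2, so L = (-2.138, 9.973). ∠ZLD = 144.0° gives LD at 66.10° from the x-axis; with |LD| = 25.0, D = (7.990, 32.83). ∠LDN = 67.9° gives DN at -46.00° from the x-axis; with |DN| = 19.0, N = (21.19, 19.16). DN ⟂ NM, so NM runs at -136.0°; with |NM| = 25.1, M = (3.134, 1.726). ∠NMA = 125.0° gives MA at 169.0° from the x-axis; with |MA| = 26.4, A = (-22.78, 6.764). Then |DA| = |A − D| = 40.33.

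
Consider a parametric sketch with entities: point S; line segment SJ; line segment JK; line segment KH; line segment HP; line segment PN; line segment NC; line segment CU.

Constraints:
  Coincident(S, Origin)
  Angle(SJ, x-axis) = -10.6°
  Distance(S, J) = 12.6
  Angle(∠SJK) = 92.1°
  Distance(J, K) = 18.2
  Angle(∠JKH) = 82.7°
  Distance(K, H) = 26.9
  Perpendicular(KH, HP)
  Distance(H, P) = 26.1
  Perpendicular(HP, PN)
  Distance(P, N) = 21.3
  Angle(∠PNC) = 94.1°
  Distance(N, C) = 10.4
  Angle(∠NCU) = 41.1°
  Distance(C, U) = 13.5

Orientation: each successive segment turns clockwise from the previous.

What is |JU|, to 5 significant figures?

14.093

S is at the origin; SJ runs at -10.6° with length 12.6, so J = (12.385, -2.3178). ∠SJK = 92.1° gives JK at -98.500° from the x-axis; with |JK| = 18.2, K = (9.6949, -20.318). ∠JKH = 82.7° gives KH at 164.20° from the x-axis; with |KH| = 26.9, H = (-16.189, -12.994). KH ⟂ HP, so HP runs at 74.200°; with |HP| = 26.1, P = (-9.0823, 12.120). HP is perpendicular to PN, so PN runs at -15.800°; with |PN| = 21.3, N = (11.413, 6.3208). ∠PNC = 94.1° gives NC at -101.70° from the x-axis; with |NC| = 10.4, C = (9.3040, -3.8631). ∠NCU = 41.1° gives CU at 119.40° from the x-axis; with |CU| = 13.5, U = (2.6768, 7.8983). Then |JU| = |U − J| = 14.093.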